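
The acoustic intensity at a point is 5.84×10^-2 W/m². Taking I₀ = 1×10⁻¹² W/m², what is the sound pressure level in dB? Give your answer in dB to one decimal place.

L = 10·log₁₀(I/I₀) = 10·log₁₀(5.84×10^-2/10⁻¹²) = 10·log₁₀(5.84×10^10).
L = 10·(0.7664 + 10) = 107.66 dB.

107.7 dB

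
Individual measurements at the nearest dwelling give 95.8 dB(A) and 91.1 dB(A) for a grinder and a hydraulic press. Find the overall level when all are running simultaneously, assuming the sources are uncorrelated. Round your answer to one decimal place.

97.1 dB(A)

For uncorrelated sources the intensities add, so convert each level to linear form, sum, and take 10·log₁₀ of the total.
Σ 10^(L/10) = 10^(95.8/10) + 10^(91.1/10) = 5.090e+09.
L_total = 10·log₁₀(5.090e+09) = 97.07 dB(A).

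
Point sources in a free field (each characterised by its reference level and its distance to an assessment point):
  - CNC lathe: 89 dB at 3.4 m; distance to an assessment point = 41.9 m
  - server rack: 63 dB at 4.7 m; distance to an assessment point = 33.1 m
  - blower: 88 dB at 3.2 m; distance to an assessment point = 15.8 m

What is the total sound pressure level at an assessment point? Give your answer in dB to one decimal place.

74.9 dB

Propagate each source to the receiver with L = L_ref − 20·log₁₀(r/r_ref), then add intensities.
CNC lathe: 89 − 20·log₁₀(41.9/3.4) = 89 − 21.81 = 67.19 dB.
server rack: 63 − 20·log₁₀(33.1/4.7) = 63 − 16.95 = 46.05 dB.
blower: 88 − 20·log₁₀(15.8/3.2) = 88 − 13.87 = 74.13 dB.
Σ 10^(L/10) = 3.115e+07 → L_total = 10·log₁₀(3.115e+07) = 74.93 dB.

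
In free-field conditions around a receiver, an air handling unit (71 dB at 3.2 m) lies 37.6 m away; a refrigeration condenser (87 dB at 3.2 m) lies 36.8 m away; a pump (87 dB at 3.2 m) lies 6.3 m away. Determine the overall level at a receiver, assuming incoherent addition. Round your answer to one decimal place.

81.2 dB

First find each source's level at the receiver (point-source: −20·log₁₀(r/r_ref)), then combine on an intensity basis.
air handling unit: 71 − 20·log₁₀(37.6/3.2) = 71 − 21.40 = 49.60 dB.
refrigeration condenser: 87 − 20·log₁₀(36.8/3.2) = 87 − 21.21 = 65.79 dB.
pump: 87 − 20·log₁₀(6.3/3.2) = 87 − 5.88 = 81.12 dB.
Σ 10^(L/10) = 1.332e+08 → L_total = 10·log₁₀(1.332e+08) = 81.24 dB.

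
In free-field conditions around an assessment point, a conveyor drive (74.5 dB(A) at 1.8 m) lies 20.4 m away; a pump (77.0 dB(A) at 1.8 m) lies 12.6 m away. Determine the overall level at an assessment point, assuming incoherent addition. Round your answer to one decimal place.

60.9 dB(A)

Apply inverse-square spreading to bring every level to the receiver, then sum 10^(L/10).
conveyor drive: 74.5 − 20·log₁₀(20.4/1.8) = 74.5 − 21.09 = 53.41 dB(A).
pump: 77.0 − 20·log₁₀(12.6/1.8) = 77.0 − 16.90 = 60.10 dB(A).
Σ 10^(L/10) = 1.242e+06 → L_total = 10·log₁₀(1.242e+06) = 60.94 dB(A).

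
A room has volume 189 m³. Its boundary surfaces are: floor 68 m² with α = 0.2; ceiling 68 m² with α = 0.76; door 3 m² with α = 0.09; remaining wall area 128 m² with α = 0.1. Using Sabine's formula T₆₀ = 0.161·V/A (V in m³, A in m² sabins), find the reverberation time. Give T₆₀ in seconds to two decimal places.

0.39 s

Summing Sᵢαᵢ: 68·0.2 + 68·0.76 + 3·0.09 + 128·0.1 = 78.35 m².
T₆₀ = 0.161 × 189 / 78.35 = 0.388 s.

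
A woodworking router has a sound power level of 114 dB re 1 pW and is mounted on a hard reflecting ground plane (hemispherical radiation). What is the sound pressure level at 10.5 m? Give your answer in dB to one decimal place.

Free-field hemispherical radiation: L_p = L_w − 10·log₁₀(2π·r²), r = 10.5 m.
2π·r² = 692.7 m², 10·log₁₀ of that is 28.406 dB.
L_p = 114 − 28.406 = 85.59 dB.

85.6 dB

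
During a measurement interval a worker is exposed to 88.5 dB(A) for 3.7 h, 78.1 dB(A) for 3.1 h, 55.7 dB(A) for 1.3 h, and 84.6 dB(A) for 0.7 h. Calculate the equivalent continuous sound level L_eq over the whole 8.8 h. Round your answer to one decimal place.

The energy average is taken in the linear domain: L_eq = 10·log₁₀[(Σ tᵢ·10^(Lᵢ/10))/T], T = 8.8 h.
Σ tᵢ·10^(Lᵢ/10) = 3.7·10^(88.5/10) + 3.1·10^(78.1/10) + 1.3·10^(55.7/10) + 0.7·10^(84.6/10) = 3.022e+09.
L_eq = 10·log₁₀(3.022e+09/8.8) = 85.36 dB(A).

85.4 dB(A)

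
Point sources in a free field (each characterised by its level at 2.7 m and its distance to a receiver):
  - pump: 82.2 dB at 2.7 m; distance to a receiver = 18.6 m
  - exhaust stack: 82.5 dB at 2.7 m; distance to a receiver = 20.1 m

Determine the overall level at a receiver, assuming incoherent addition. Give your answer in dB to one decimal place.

Apply inverse-square spreading to bring every level to the receiver, then sum 10^(L/10).
pump: 82.2 − 20·log₁₀(18.6/2.7) = 82.2 − 16.76 = 65.44 dB.
exhaust stack: 82.5 − 20·log₁₀(20.1/2.7) = 82.5 − 17.44 = 65.06 dB.
Σ 10^(L/10) = 6.706e+06 → L_total = 10·log₁₀(6.706e+06) = 68.26 dB.

68.3 dB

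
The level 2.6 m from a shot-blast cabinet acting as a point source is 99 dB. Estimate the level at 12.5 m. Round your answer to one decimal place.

Spherical spreading from a point source gives a 20·log₁₀(r₂/r₁) drop.
L₂ = 99 − 20·log₁₀(12.5/2.6) = 99 − 13.639 = 85.36 dB.

85.4 dB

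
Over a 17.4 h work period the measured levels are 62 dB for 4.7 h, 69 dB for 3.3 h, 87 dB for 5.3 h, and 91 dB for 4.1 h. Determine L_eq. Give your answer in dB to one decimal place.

L_eq = 10·log₁₀[(1/T)·Σ tᵢ·10^(Lᵢ/10)] with T = 17.4 h.
Σ tᵢ·10^(Lᵢ/10) = 4.7·10^(62/10) + 3.3·10^(69/10) + 5.3·10^(87/10) + 4.1·10^(91/10) = 7.852e+09.
L_eq = 10·log₁₀(7.852e+09/17.4) = 86.54 dB.

86.5 dB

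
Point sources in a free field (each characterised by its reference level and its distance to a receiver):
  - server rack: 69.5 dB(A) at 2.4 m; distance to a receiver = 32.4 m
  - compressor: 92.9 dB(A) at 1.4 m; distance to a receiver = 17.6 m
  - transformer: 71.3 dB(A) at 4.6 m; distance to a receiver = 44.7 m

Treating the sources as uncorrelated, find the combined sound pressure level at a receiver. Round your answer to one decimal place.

71.0 dB(A)

Apply inverse-square spreading to bring every level to the receiver, then sum 10^(L/10).
server rack: 69.5 − 20·log₁₀(32.4/2.4) = 69.5 − 22.61 = 46.89 dB(A).
compressor: 92.9 − 20·log₁₀(17.6/1.4) = 92.9 − 21.99 = 70.91 dB(A).
transformer: 71.3 − 20·log₁₀(44.7/4.6) = 71.3 − 19.75 = 51.55 dB(A).
Σ 10^(L/10) = 1.253e+07 → L_total = 10·log₁₀(1.253e+07) = 70.98 dB(A).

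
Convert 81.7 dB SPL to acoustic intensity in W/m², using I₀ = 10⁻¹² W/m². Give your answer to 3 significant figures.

I = I₀·10^(L/10) = 10⁻¹² × 10^(81.7/10) = 10^(-3.830).

0.000148 W/m²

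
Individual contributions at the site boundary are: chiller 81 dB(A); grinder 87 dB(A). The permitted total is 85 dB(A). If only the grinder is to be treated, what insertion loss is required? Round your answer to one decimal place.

Fixed contribution from the other source: Σ 10^(L/10) = 10^(81/10) = 1.259e+08 (81.00 dB(A)).
The limit corresponds to 10^(85/10) = 3.162e+08; subtracting the fixed part leaves 1.903e+08 for the grinder, i.e. 82.80 dB(A).
So the grinder must be reduced from 87 to 82.80 dB(A): IL = 4.20 dB.

4.2 dB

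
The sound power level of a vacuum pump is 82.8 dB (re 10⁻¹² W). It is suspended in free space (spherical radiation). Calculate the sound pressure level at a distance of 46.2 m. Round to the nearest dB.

Free-field spherical radiation: L_p = L_w − 10·log₁₀(4π·r²), r = 46.2 m.
4π·r² = 2.682e+04 m², 10·log₁₀ of that is 44.285 dB.
L_p = 82.8 − 44.285 = 38.52 dB.

39 dB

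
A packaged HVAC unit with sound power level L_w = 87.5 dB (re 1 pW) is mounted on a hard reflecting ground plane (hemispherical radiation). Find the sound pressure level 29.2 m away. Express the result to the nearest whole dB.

The power spreads over a hemisphere of area 2π·r², so L_p = L_w − 10·log₁₀(2π·r²).
2π·r² = 5357 m², 10·log₁₀ of that is 37.289 dB.
L_p = 87.5 − 37.289 = 50.21 dB.

50 dB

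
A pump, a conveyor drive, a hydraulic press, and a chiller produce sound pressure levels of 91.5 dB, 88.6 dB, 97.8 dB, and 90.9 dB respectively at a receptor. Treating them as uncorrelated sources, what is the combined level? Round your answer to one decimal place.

99.7 dB

Incoherent sources combine by intensity addition: L_total = 10·log₁₀(Σ 10^(L_i/10)).
Σ 10^(L/10) = 10^(91.5/10) + 10^(88.6/10) + 10^(97.8/10) + 10^(90.9/10) = 9.393e+09.
L_total = 10·log₁₀(9.393e+09) = 99.73 dB.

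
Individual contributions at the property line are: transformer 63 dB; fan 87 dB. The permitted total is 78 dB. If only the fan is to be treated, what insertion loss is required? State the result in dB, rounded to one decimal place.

9.1 dB

Everything except the fan sums to 10^(63/10) = 1.995e+06 in linear terms, 63.00 dB.
To meet 78 dB overall, the treated fan may contribute at most 10^(78/10) − 1.995e+06 = 6.110e+07, i.e. 77.86 dB.
So the fan must be reduced from 87 to 77.86 dB: IL = 9.14 dB.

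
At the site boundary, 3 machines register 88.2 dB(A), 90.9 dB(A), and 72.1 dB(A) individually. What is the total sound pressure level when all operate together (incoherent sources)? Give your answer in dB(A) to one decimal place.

Incoherent sources combine by intensity addition: L_total = 10·log₁₀(Σ 10^(L_i/10)).
Σ 10^(L/10) = 10^(88.2/10) + 10^(90.9/10) + 10^(72.1/10) = 1.907e+09.
L_total = 10·log₁₀(1.907e+09) = 92.80 dB(A).

92.8 dB(A)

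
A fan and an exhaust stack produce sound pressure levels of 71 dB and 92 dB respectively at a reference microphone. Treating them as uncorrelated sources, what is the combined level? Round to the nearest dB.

92 dB

For uncorrelated sources the intensities add, so convert each level to linear form, sum, and take 10·log₁₀ of the total.
Σ 10^(L/10) = 10^(71/10) + 10^(92/10) = 1.597e+09.
L_total = 10·log₁₀(1.597e+09) = 92.03 dB.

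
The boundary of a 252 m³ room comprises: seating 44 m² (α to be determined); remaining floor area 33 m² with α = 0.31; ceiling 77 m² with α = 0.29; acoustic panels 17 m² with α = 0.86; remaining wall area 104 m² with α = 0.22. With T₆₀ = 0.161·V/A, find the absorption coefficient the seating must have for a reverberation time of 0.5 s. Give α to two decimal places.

0.25

Required total absorption A = 0.161·252/0.5 = 81.14 m².
Absorption from the other surfaces = 33·0.31 + 77·0.29 + 17·0.86 + 104·0.22 = 70.06 m², so the seating must supply 11.08 m² over 44 m².
α = 11.08/44 = 0.252.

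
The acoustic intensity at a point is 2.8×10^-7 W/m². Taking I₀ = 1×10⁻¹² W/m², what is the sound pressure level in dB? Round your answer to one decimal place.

54.5 dB

I/I₀ = 2.8×10^-7/10⁻¹² = 2.8×10^5, and L = 10·log₁₀(I/I₀).
L = 10·(0.4472 + 5) = 54.47 dB.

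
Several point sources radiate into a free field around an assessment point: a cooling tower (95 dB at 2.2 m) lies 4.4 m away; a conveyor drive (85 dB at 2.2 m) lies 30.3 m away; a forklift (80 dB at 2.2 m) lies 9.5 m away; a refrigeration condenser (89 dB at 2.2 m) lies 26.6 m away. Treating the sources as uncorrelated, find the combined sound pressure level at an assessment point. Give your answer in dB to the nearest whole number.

Propagate each source to the receiver with L = L_ref − 20·log₁₀(r/r_ref), then add intensities.
cooling tower: 95 − 20·log₁₀(4.4/2.2) = 95 − 6.02 = 88.98 dB.
conveyor drive: 85 − 20·log₁₀(30.3/2.2) = 85 − 22.78 = 62.22 dB.
forklift: 80 − 20·log₁₀(9.5/2.2) = 80 − 12.71 = 67.29 dB.
refrigeration condenser: 89 − 20·log₁₀(26.6/2.2) = 89 − 21.65 = 67.35 dB.
Σ 10^(L/10) = 8.030e+08 → L_total = 10·log₁₀(8.030e+08) = 89.05 dB.

89 dB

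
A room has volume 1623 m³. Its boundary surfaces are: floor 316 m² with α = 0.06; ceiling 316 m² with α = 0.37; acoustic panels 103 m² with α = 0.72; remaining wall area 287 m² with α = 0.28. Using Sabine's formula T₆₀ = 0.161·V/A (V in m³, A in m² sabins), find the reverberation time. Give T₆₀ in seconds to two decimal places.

A = Σ Sᵢαᵢ = 316·0.06 + 316·0.37 + 103·0.72 + 287·0.28 = 290.40 m².
T₆₀ = 0.161·V/A = 0.161·1623/290.40 = 0.900 s.

0.90 s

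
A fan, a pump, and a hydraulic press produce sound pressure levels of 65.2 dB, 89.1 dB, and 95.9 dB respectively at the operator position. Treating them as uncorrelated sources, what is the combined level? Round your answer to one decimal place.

For uncorrelated sources the intensities add, so convert each level to linear form, sum, and take 10·log₁₀ of the total.
Σ 10^(L/10) = 10^(65.2/10) + 10^(89.1/10) + 10^(95.9/10) = 4.707e+09.
L_total = 10·log₁₀(4.707e+09) = 96.73 dB.

96.7 dB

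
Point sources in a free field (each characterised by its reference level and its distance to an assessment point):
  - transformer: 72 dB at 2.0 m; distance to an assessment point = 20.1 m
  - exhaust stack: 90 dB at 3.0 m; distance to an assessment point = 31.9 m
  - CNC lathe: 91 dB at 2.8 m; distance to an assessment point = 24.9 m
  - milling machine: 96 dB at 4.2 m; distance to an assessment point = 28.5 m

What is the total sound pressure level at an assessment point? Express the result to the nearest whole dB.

First find each source's level at the receiver (point-source: −20·log₁₀(r/r_ref)), then combine on an intensity basis.
transformer: 72 − 20·log₁₀(20.1/2.0) = 72 − 20.04 = 51.96 dB.
exhaust stack: 90 − 20·log₁₀(31.9/3.0) = 90 − 20.53 = 69.47 dB.
CNC lathe: 91 − 20·log₁₀(24.9/2.8) = 91 − 18.98 = 72.02 dB.
milling machine: 96 − 20·log₁₀(28.5/4.2) = 96 − 16.63 = 79.37 dB.
Σ 10^(L/10) = 1.114e+08 → L_total = 10·log₁₀(1.114e+08) = 80.47 dB.

80 dB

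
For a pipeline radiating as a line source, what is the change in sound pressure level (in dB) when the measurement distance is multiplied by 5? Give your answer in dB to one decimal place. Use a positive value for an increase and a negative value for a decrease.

Line-source spreading: ΔL = −10·log₁₀(r₂/r₁).
ΔL = −10·log₁₀(5) = -6.99 dB.

-7.0 dB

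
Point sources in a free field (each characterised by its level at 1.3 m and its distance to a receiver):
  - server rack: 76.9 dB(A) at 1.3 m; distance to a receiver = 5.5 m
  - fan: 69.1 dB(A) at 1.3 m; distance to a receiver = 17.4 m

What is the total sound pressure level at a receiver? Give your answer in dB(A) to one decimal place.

Propagate each source to the receiver with L = L_ref − 20·log₁₀(r/r_ref), then add intensities.
server rack: 76.9 − 20·log₁₀(5.5/1.3) = 76.9 − 12.53 = 64.37 dB(A).
fan: 69.1 − 20·log₁₀(17.4/1.3) = 69.1 − 22.53 = 46.57 dB(A).
Σ 10^(L/10) = 2.782e+06 → L_total = 10·log₁₀(2.782e+06) = 64.44 dB(A).

64.4 dB(A)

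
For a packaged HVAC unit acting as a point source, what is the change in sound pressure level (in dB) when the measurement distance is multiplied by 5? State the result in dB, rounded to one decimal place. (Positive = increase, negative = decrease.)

A point source loses 6 dB per doubling of distance; generally ΔL = −20·log₁₀(r₂/r₁).
ΔL = −20·log₁₀(5) = -13.98 dB.

-14.0 dB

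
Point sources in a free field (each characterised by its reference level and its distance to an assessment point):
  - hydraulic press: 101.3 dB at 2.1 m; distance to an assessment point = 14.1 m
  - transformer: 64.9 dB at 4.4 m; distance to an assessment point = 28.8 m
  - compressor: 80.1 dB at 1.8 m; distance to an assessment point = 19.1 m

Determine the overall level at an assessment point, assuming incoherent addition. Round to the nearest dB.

Propagate each source to the receiver with L = L_ref − 20·log₁₀(r/r_ref), then add intensities.
hydraulic press: 101.3 − 20·log₁₀(14.1/2.1) = 101.3 − 16.54 = 84.76 dB.
transformer: 64.9 − 20·log₁₀(28.8/4.4) = 64.9 − 16.32 = 48.58 dB.
compressor: 80.1 − 20·log₁₀(19.1/1.8) = 80.1 − 20.52 = 59.58 dB.
Σ 10^(L/10) = 3.002e+08 → L_total = 10·log₁₀(3.002e+08) = 84.77 dB.

85 dB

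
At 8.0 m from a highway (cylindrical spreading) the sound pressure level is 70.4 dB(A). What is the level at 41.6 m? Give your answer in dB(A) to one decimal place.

Cylindrical spreading from a line source gives a 10·log₁₀(r₂/r₁) drop.
L₂ = 70.4 − 10·log₁₀(41.6/8.0) = 70.4 − 7.160 = 63.24 dB(A).

63.2 dB(A)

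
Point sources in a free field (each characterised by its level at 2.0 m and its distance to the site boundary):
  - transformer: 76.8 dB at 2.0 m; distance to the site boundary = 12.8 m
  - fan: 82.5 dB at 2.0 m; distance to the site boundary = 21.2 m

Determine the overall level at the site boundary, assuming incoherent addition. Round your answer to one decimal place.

Propagate each source to the receiver with L = L_ref − 20·log₁₀(r/r_ref), then add intensities.
transformer: 76.8 − 20·log₁₀(12.8/2.0) = 76.8 − 16.12 = 60.68 dB.
fan: 82.5 − 20·log₁₀(21.2/2.0) = 82.5 − 20.51 = 61.99 dB.
Σ 10^(L/10) = 2.751e+06 → L_total = 10·log₁₀(2.751e+06) = 64.40 dB.

64.4 dB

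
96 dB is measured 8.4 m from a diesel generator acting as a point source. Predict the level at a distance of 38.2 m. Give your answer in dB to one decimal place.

82.8 dB

Spherical spreading from a point source gives a 20·log₁₀(r₂/r₁) drop.
L₂ = 96 − 20·log₁₀(38.2/8.4) = 96 − 13.156 = 82.84 dB.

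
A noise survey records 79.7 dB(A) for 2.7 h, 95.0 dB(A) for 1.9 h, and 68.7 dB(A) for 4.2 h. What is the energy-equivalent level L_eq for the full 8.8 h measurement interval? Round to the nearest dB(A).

L_eq = 10·log₁₀[(1/T)·Σ tᵢ·10^(Lᵢ/10)] with T = 8.8 h.
Σ tᵢ·10^(Lᵢ/10) = 2.7·10^(79.7/10) + 1.9·10^(95.0/10) + 4.2·10^(68.7/10) = 6.291e+09.
L_eq = 10·log₁₀(6.291e+09/8.8) = 88.54 dB(A).

89 dB(A)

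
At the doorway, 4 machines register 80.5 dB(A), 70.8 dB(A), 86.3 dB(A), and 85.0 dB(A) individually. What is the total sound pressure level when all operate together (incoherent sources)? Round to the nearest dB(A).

Incoherent sources combine by intensity addition: L_total = 10·log₁₀(Σ 10^(L_i/10)).
Σ 10^(L/10) = 10^(80.5/10) + 10^(70.8/10) + 10^(86.3/10) + 10^(85.0/10) = 8.670e+08.
L_total = 10·log₁₀(8.670e+08) = 89.38 dB(A).

89 dB(A)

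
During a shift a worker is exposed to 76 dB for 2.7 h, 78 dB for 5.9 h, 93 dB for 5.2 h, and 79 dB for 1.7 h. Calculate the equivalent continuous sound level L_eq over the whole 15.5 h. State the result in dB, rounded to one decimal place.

The energy average is taken in the linear domain: L_eq = 10·log₁₀[(Σ tᵢ·10^(Lᵢ/10))/T], T = 15.5 h.
Σ tᵢ·10^(Lᵢ/10) = 2.7·10^(76/10) + 5.9·10^(78/10) + 5.2·10^(93/10) + 1.7·10^(79/10) = 1.099e+10.
L_eq = 10·log₁₀(1.099e+10/15.5) = 88.51 dB.

88.5 dB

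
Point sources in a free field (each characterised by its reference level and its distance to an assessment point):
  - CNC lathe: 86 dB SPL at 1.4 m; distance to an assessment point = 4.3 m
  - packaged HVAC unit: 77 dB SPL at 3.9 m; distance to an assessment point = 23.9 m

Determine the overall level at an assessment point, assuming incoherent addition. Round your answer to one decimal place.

First find each source's level at the receiver (point-source: −20·log₁₀(r/r_ref)), then combine on an intensity basis.
CNC lathe: 86 − 20·log₁₀(4.3/1.4) = 86 − 9.75 = 76.25 dB SPL.
packaged HVAC unit: 77 − 20·log₁₀(23.9/3.9) = 77 − 15.75 = 61.25 dB SPL.
Σ 10^(L/10) = 4.354e+07 → L_total = 10·log₁₀(4.354e+07) = 76.39 dB SPL.

76.4 dB SPL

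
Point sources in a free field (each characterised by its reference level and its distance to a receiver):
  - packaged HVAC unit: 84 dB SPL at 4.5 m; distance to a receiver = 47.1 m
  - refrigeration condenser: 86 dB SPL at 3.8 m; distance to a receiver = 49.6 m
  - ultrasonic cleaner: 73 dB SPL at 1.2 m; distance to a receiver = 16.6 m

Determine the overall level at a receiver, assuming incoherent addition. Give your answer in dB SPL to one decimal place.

66.8 dB SPL

First find each source's level at the receiver (point-source: −20·log₁₀(r/r_ref)), then combine on an intensity basis.
packaged HVAC unit: 84 − 20·log₁₀(47.1/4.5) = 84 − 20.40 = 63.60 dB SPL.
refrigeration condenser: 86 − 20·log₁₀(49.6/3.8) = 86 − 22.31 = 63.69 dB SPL.
ultrasonic cleaner: 73 − 20·log₁₀(16.6/1.2) = 73 − 22.82 = 50.18 dB SPL.
Σ 10^(L/10) = 4.734e+06 → L_total = 10·log₁₀(4.734e+06) = 66.75 dB SPL.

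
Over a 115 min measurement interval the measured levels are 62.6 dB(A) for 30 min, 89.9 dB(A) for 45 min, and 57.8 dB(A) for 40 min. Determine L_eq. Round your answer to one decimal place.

Weight each interval's intensity by its duration and average over T = 115 min:
Σ tᵢ·10^(Lᵢ/10) = 30·10^(62.6/10) + 45·10^(89.9/10) + 40·10^(57.8/10) = 4.405e+10.
L_eq = 10·log₁₀(4.405e+10/115) = 85.83 dB(A).

85.8 dB(A)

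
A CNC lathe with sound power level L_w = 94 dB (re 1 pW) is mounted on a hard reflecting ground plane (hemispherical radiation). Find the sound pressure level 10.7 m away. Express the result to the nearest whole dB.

65 dB

Free-field hemispherical radiation: L_p = L_w − 10·log₁₀(2π·r²), r = 10.7 m.
2π·r² = 719.4 m², 10·log₁₀ of that is 28.569 dB.
L_p = 94 − 28.569 = 65.43 dB.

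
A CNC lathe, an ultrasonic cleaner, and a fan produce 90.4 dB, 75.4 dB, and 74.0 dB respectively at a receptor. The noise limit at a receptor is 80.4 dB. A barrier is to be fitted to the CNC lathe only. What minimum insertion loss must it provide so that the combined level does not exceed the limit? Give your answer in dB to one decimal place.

13.4 dB

Everything except the CNC lathe sums to 10^(75.4/10) + 10^(74.0/10) = 5.979e+07 in linear terms, 77.77 dB.
To meet 80.4 dB overall, the treated CNC lathe may contribute at most 10^(80.4/10) − 5.979e+07 = 4.986e+07, i.e. 76.98 dB.
Required insertion loss = 90.4 − 76.98 = 13.42 dB.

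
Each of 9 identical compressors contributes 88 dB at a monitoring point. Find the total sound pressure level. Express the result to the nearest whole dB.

N identical incoherent sources raise the level by 10·log₁₀ N.
L_total = 88 + 10·log₁₀(9) = 88 + 9.542 = 97.54 dB.

98 dB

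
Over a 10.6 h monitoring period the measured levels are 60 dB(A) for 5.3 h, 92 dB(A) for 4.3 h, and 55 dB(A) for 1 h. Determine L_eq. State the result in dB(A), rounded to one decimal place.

88.1 dB(A)

The energy average is taken in the linear domain: L_eq = 10·log₁₀[(Σ tᵢ·10^(Lᵢ/10))/T], T = 10.6 h.
Σ tᵢ·10^(Lᵢ/10) = 5.3·10^(60/10) + 4.3·10^(92/10) + 1·10^(55/10) = 6.821e+09.
L_eq = 10·log₁₀(6.821e+09/10.6) = 88.09 dB(A).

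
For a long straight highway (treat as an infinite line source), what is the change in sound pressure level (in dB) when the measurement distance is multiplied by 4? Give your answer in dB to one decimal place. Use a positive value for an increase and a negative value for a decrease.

-6.0 dB

With cylindrical spreading the level changes by −10·log₁₀(r₂/r₁).
ΔL = −10·log₁₀(4) = -6.02 dB.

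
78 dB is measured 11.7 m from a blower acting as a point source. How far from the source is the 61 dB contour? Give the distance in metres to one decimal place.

Point-source spreading drops the level by 20·log₁₀(r₂/r₁); inverting, r₂/r₁ = 10^(ΔL/20).
r₂ = 11.7·10^((78−61)/20) = 11.7·10^(17.0/20) = 82.83 m.

82.8 m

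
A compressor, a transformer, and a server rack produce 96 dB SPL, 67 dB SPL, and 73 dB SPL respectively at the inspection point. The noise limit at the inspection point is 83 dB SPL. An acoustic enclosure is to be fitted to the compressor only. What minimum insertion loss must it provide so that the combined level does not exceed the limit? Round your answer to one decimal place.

The untreated sources together contribute 10^(67/10) + 10^(73/10) = 2.496e+07, i.e. 73.97 dB SPL.
The limit corresponds to 10^(83/10) = 1.995e+08; subtracting the fixed part leaves 1.746e+08 for the compressor, i.e. 82.42 dB SPL.
Required insertion loss = 96 − 82.42 = 13.58 dB.

13.6 dB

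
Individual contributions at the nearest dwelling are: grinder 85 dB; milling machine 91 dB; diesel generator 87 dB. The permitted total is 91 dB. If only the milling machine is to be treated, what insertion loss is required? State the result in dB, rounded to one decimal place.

Everything except the milling machine sums to 10^(85/10) + 10^(87/10) = 8.174e+08 in linear terms, 89.12 dB.
The limit corresponds to 10^(91/10) = 1.259e+09; subtracting the fixed part leaves 4.415e+08 for the milling machine, i.e. 86.45 dB.
So the milling machine must be reduced from 91 to 86.45 dB: IL = 4.55 dB.

4.6 dB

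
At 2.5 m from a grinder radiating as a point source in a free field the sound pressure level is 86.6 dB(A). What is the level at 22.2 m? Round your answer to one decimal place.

67.6 dB(A)

Point-source attenuation: ΔL = 20·log₁₀(r₂/r₁) = 20·log₁₀(22.2/2.5) = 18.968 dB.
L₂ = 86.6 − 20·log₁₀(22.2/2.5) = 86.6 − 18.968 = 67.63 dB(A).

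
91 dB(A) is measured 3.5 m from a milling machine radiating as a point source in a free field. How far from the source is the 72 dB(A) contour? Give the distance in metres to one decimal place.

For a point source L₁ − L₂ = 20·log₁₀(r₂/r₁), so r₂ = r₁·10^((L₁−L₂)/20).
r₂ = 3.5·10^((91−72)/20) = 3.5·10^(19.0/20) = 31.19 m.

31.2 m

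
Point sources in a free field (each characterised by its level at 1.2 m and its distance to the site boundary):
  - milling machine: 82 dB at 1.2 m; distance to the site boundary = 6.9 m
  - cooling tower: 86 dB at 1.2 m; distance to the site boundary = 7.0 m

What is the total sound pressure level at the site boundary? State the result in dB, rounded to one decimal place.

72.2 dB

Apply inverse-square spreading to bring every level to the receiver, then sum 10^(L/10).
milling machine: 82 − 20·log₁₀(6.9/1.2) = 82 − 15.19 = 66.81 dB.
cooling tower: 86 − 20·log₁₀(7.0/1.2) = 86 − 15.32 = 70.68 dB.
Σ 10^(L/10) = 1.649e+07 → L_total = 10·log₁₀(1.649e+07) = 72.17 dB.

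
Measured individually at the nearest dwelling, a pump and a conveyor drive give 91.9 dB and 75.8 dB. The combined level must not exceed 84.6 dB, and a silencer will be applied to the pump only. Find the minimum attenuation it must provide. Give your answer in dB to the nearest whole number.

Fixed contribution from the other source: Σ 10^(L/10) = 10^(75.8/10) = 3.802e+07 (75.80 dB).
The limit corresponds to 10^(84.6/10) = 2.884e+08; subtracting the fixed part leaves 2.504e+08 for the pump, i.e. 83.99 dB.
So the pump must be reduced from 91.9 to 83.99 dB: IL = 7.91 dB.

8 dB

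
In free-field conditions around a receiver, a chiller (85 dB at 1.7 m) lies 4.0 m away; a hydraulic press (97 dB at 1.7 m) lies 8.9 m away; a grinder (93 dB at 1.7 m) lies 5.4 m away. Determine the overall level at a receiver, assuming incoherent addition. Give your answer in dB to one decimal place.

First find each source's level at the receiver (point-source: −20·log₁₀(r/r_ref)), then combine on an intensity basis.
chiller: 85 − 20·log₁₀(4.0/1.7) = 85 − 7.43 = 77.57 dB.
hydraulic press: 97 − 20·log₁₀(8.9/1.7) = 97 − 14.38 = 82.62 dB.
grinder: 93 − 20·log₁₀(5.4/1.7) = 93 − 10.04 = 82.96 dB.
Σ 10^(L/10) = 4.377e+08 → L_total = 10·log₁₀(4.377e+08) = 86.41 dB.

86.4 dB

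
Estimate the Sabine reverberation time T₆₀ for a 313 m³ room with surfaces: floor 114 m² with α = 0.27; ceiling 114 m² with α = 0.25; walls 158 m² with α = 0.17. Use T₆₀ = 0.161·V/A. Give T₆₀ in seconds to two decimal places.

0.59 s

Total absorption A = 114·0.27 + 114·0.25 + 158·0.17 = 86.14 m² sabins.
T₆₀ = 0.161·V/A = 0.161·313/86.14 = 0.585 s.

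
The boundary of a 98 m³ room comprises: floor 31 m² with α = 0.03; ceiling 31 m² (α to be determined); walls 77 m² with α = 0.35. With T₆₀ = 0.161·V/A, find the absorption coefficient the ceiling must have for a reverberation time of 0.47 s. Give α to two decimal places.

0.18

Required total absorption A = 0.161·98/0.47 = 33.57 m².
Absorption from the other surfaces = 31·0.03 + 77·0.35 = 27.88 m², so the ceiling must supply 5.69 m² over 31 m².
α = 5.69/31 = 0.184.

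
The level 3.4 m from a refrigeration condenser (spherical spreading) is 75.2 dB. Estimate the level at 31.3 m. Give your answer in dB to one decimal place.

55.9 dB

Spherical spreading from a point source gives a 20·log₁₀(r₂/r₁) drop.
L₂ = 75.2 − 20·log₁₀(31.3/3.4) = 75.2 − 19.281 = 55.92 dB.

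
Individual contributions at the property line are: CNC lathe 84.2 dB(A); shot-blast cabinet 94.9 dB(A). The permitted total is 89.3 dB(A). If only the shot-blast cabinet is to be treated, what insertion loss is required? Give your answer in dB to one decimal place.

7.2 dB

Fixed contribution from the other source: Σ 10^(L/10) = 10^(84.2/10) = 2.630e+08 (84.20 dB(A)).
The limit corresponds to 10^(89.3/10) = 8.511e+08; subtracting the fixed part leaves 5.881e+08 for the shot-blast cabinet, i.e. 87.69 dB(A).
So the shot-blast cabinet must be reduced from 94.9 to 87.69 dB(A): IL = 7.21 dB.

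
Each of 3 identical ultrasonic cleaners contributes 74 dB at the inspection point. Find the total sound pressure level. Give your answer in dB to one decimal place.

N identical incoherent sources raise the level by 10·log₁₀ N.
L_total = 74 + 10·log₁₀(3) = 74 + 4.771 = 78.77 dB.

78.8 dB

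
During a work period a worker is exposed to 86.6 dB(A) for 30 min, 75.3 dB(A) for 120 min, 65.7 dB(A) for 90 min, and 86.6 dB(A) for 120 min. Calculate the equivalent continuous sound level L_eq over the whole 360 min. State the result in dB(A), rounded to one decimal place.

83.1 dB(A)

The energy average is taken in the linear domain: L_eq = 10·log₁₀[(Σ tᵢ·10^(Lᵢ/10))/T], T = 360 min.
Σ tᵢ·10^(Lᵢ/10) = 30·10^(86.6/10) + 120·10^(75.3/10) + 90·10^(65.7/10) + 120·10^(86.6/10) = 7.296e+10.
L_eq = 10·log₁₀(7.296e+10/360) = 83.07 dB(A).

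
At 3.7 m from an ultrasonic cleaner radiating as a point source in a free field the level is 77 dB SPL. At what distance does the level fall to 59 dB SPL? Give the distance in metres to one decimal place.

For a point source L₁ − L₂ = 20·log₁₀(r₂/r₁), so r₂ = r₁·10^((L₁−L₂)/20).
r₂ = 3.7·10^((77−59)/20) = 3.7·10^(18.0/20) = 29.39 m.

29.4 m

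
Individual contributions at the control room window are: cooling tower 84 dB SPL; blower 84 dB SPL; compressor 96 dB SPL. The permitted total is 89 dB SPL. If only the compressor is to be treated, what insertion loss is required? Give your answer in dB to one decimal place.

11.3 dB

Everything except the compressor sums to 10^(84/10) + 10^(84/10) = 5.024e+08 in linear terms, 87.01 dB SPL.
The limit corresponds to 10^(89/10) = 7.943e+08; subtracting the fixed part leaves 2.920e+08 for the compressor, i.e. 84.65 dB SPL.
So the compressor must be reduced from 96 to 84.65 dB SPL: IL = 11.35 dB.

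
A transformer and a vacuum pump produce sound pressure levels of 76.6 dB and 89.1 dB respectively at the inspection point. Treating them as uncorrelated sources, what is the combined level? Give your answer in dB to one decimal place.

89.3 dB

For uncorrelated sources the intensities add, so convert each level to linear form, sum, and take 10·log₁₀ of the total.
Σ 10^(L/10) = 10^(76.6/10) + 10^(89.1/10) = 8.585e+08.
L_total = 10·log₁₀(8.585e+08) = 89.34 dB.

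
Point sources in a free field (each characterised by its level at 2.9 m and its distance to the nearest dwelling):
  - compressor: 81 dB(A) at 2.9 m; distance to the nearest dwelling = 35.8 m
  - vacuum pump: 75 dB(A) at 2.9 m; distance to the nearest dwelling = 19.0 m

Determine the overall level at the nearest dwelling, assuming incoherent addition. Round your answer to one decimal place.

Apply inverse-square spreading to bring every level to the receiver, then sum 10^(L/10).
compressor: 81 − 20·log₁₀(35.8/2.9) = 81 − 21.83 = 59.17 dB(A).
vacuum pump: 75 − 20·log₁₀(19.0/2.9) = 75 − 16.33 = 58.67 dB(A).
Σ 10^(L/10) = 1.563e+06 → L_total = 10·log₁₀(1.563e+06) = 61.94 dB(A).

61.9 dB(A)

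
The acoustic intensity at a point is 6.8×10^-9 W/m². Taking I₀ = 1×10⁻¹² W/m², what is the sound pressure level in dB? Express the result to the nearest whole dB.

38 dB

I/I₀ = 6.8×10^-9/10⁻¹² = 6.8×10^3, and L = 10·log₁₀(I/I₀).
L = 10·(0.8325 + 3) = 38.33 dB.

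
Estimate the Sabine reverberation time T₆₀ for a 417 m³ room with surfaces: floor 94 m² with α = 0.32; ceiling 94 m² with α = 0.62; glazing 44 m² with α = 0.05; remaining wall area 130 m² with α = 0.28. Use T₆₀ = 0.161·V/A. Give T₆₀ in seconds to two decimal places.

Summing Sᵢαᵢ: 94·0.32 + 94·0.62 + 44·0.05 + 130·0.28 = 126.96 m².
T₆₀ = 0.161·V/A = 0.161·417/126.96 = 0.529 s.

0.53 s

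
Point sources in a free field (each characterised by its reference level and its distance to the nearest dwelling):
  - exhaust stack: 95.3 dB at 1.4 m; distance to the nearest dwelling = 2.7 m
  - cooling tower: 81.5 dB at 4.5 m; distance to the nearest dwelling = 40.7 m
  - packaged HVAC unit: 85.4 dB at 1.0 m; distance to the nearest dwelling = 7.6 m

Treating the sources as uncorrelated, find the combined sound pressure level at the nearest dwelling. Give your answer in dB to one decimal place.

Propagate each source to the receiver with L = L_ref − 20·log₁₀(r/r_ref), then add intensities.
exhaust stack: 95.3 − 20·log₁₀(2.7/1.4) = 95.3 − 5.70 = 89.60 dB.
cooling tower: 81.5 − 20·log₁₀(40.7/4.5) = 81.5 − 19.13 = 62.37 dB.
packaged HVAC unit: 85.4 − 20·log₁₀(7.6/1.0) = 85.4 − 17.62 = 67.78 dB.
Σ 10^(L/10) = 9.188e+08 → L_total = 10·log₁₀(9.188e+08) = 89.63 dB.

89.6 dB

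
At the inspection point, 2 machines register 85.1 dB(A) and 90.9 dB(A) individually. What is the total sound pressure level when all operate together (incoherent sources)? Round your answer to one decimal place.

91.9 dB(A)

Incoherent sources combine by intensity addition: L_total = 10·log₁₀(Σ 10^(L_i/10)).
Σ 10^(L/10) = 10^(85.1/10) + 10^(90.9/10) = 1.554e+09.
L_total = 10·log₁₀(1.554e+09) = 91.91 dB(A).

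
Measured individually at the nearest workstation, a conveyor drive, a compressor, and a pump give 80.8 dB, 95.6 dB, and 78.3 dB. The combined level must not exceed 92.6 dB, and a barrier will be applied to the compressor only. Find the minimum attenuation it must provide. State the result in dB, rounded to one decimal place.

3.5 dB

Everything except the compressor sums to 10^(80.8/10) + 10^(78.3/10) = 1.878e+08 in linear terms, 82.74 dB.
The limit corresponds to 10^(92.6/10) = 1.820e+09; subtracting the fixed part leaves 1.632e+09 for the compressor, i.e. 92.13 dB.
So the compressor must be reduced from 95.6 to 92.13 dB: IL = 3.47 dB.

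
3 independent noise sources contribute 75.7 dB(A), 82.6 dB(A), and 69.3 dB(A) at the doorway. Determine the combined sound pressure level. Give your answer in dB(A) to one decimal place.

83.6 dB(A)

For uncorrelated sources the intensities add, so convert each level to linear form, sum, and take 10·log₁₀ of the total.
Σ 10^(L/10) = 10^(75.7/10) + 10^(82.6/10) + 10^(69.3/10) = 2.276e+08.
L_total = 10·log₁₀(2.276e+08) = 83.57 dB(A).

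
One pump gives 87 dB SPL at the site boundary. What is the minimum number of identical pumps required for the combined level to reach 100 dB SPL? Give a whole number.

Need L₁ + 10·log₁₀ N ≥ 100, i.e. log₁₀ N ≥ 1.30.
N ≥ 10^(13.0/10) = 19.953, so N = 20.

20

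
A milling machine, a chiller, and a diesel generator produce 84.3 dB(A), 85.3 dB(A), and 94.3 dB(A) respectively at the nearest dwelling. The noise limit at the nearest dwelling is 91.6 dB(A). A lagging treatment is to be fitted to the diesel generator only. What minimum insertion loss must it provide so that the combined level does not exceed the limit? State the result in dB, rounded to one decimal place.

5.1 dB

Everything except the diesel generator sums to 10^(84.3/10) + 10^(85.3/10) = 6.080e+08 in linear terms, 87.84 dB(A).
The limit corresponds to 10^(91.6/10) = 1.445e+09; subtracting the fixed part leaves 8.374e+08 for the diesel generator, i.e. 89.23 dB(A).
Required insertion loss = 94.3 − 89.23 = 5.07 dB.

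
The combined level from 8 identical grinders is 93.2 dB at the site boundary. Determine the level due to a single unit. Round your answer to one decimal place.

8 equal contributions raise the level by 10·log₁₀ 8 = 9.031 dB, so each unit alone gives 93.2 − 9.031.

84.2 dB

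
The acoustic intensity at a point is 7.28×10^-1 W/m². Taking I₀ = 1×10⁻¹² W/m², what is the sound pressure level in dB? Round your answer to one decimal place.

118.6 dB

I/I₀ = 7.28×10^-1/10⁻¹² = 7.28×10^11, and L = 10·log₁₀(I/I₀).
L = 10·(0.8621 + 11) = 118.62 dB.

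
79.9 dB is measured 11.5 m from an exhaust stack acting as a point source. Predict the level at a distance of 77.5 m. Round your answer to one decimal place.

For a point source, L₂ = L₁ − 20·log₁₀(r₂/r₁).
L₂ = 79.9 − 20·log₁₀(77.5/11.5) = 79.9 − 16.572 = 63.33 dB.

63.3 dB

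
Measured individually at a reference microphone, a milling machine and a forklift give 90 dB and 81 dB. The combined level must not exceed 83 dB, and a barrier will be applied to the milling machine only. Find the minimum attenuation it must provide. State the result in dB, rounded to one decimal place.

11.3 dB

The untreated sources together contribute 10^(81/10) = 1.259e+08, i.e. 81.00 dB.
The limit corresponds to 10^(83/10) = 1.995e+08; subtracting the fixed part leaves 7.363e+07 for the milling machine, i.e. 78.67 dB.
So the milling machine must be reduced from 90 to 78.67 dB: IL = 11.33 dB.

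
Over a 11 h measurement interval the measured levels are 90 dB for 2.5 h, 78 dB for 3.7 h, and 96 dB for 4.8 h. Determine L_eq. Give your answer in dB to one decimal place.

93.0 dB

L_eq = 10·log₁₀[(1/T)·Σ tᵢ·10^(Lᵢ/10)] with T = 11 h.
Σ tᵢ·10^(Lᵢ/10) = 2.5·10^(90/10) + 3.7·10^(78/10) + 4.8·10^(96/10) = 2.184e+10.
L_eq = 10·log₁₀(2.184e+10/11) = 92.98 dB.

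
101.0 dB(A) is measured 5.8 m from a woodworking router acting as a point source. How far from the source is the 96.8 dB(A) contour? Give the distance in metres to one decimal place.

9.4 m

The 4.2 dB drop corresponds to a distance ratio of 10^(4.2/20) for a point source.
r₂ = 5.8·10^((101.0−96.8)/20) = 5.8·10^(4.2/20) = 9.41 m.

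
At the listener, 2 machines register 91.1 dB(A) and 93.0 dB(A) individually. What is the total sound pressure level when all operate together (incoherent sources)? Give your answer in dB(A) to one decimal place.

95.2 dB(A)

Incoherent sources combine by intensity addition: L_total = 10·log₁₀(Σ 10^(L_i/10)).
Σ 10^(L/10) = 10^(91.1/10) + 10^(93.0/10) = 3.284e+09.
L_total = 10·log₁₀(3.284e+09) = 95.16 dB(A).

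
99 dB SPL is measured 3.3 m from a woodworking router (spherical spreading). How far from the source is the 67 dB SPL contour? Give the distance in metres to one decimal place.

131.4 m

The 32.0 dB drop corresponds to a distance ratio of 10^(32.0/20) for a point source.
r₂ = 3.3·10^((99−67)/20) = 3.3·10^(32.0/20) = 131.38 m.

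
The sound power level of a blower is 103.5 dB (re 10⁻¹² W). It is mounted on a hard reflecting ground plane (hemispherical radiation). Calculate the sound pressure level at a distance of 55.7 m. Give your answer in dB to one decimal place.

60.6 dB

The power spreads over a hemisphere of area 2π·r², so L_p = L_w − 10·log₁₀(2π·r²).
2π·r² = 1.949e+04 m², 10·log₁₀ of that is 42.899 dB.
L_p = 103.5 − 42.899 = 60.60 dB.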